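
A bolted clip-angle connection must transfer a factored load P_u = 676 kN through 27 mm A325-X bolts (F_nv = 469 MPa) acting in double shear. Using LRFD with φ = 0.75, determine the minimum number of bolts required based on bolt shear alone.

A_b = π·27²/4 = 572.6 mm².
Per-bolt design strength φR_n = 0.75 × 469 × 572.6 × 2 / 1000 = 402.8 kN.
n ≥ 676 / 402.8 = 1.678 → use 2 bolts.

2 bolts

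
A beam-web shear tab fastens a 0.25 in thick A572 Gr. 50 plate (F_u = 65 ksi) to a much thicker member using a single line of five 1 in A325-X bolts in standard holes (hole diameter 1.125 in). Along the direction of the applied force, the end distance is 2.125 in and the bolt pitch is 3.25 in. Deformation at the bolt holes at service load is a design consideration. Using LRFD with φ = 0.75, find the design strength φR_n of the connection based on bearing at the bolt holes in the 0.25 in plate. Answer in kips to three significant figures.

Per bolt r_n = 1.2 l_c t F_u ≤ 2.4 d t F_u; upper limit = 2.4 × 1 × 0.25 × 65 = 39 kips.
Edge bolt: l_c = 2.125 − 1.125/2 = 1.562 in → 1.2 × 1.562 × 0.25 × 65 = 30.47 → r_n = 30.47 kips.
Interior bolts: l_c = 3.25 − 1.125 = 2.125 in → 1.2 × 2.125 × 0.25 × 65 = 41.44 → r_n = 39 kips.
R_n = 1 × 30.47 + 4 × 39 = 186.5 kips.
Design strength φR_n = 0.75 × 186.5 = 140 kips.

140 kips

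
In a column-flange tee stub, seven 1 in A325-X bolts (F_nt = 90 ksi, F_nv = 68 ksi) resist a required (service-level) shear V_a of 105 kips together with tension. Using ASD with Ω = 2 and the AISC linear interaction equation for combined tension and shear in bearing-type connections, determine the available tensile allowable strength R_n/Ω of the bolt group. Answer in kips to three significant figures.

183 kips

A_b = π·1²/4 = 0.7854 in²; f_rv = 105 / (7 × 0.7854) = 19.1 ksi.
F'_nt = 1.3 F_nt − (Ω F_nt / F_nv) f_rv = 1.3·90 − (2·90/68)·19.1 = 66.44 ksi, capped at F_nt → F'_nt = 66.44 ksi.
R_n = F'_nt · A_b · n = 66.44 × 0.7854 × 7 = 365.3 kips.
Allowable strength R_n/Ω = 365.3 / 2 = 183 kips.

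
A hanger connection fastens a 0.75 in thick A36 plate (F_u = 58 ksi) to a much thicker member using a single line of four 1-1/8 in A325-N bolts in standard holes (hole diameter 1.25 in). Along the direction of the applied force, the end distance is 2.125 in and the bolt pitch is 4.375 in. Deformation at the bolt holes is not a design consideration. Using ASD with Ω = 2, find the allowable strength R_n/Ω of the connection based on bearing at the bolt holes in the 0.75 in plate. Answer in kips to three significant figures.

Per bolt r_n = 1.5 l_c t F_u ≤ 3.0 d t F_u; upper limit = 3.0 × 1.125 × 0.75 × 58 = 146.8 kips.
Edge bolt: l_c = 2.125 − 1.25/2 = 1.5 in → 1.5 × 1.5 × 0.75 × 58 = 97.88 → r_n = 97.88 kips.
Interior bolts: l_c = 4.375 − 1.25 = 3.125 in → 1.5 × 3.125 × 0.75 × 58 = 203.9 → r_n = 146.8 kips.
R_n = 1 × 97.88 + 3 × 146.8 = 538.3 kips.
Allowable strength R_n/Ω = 538.3 / 2 = 269 kips.

269 kips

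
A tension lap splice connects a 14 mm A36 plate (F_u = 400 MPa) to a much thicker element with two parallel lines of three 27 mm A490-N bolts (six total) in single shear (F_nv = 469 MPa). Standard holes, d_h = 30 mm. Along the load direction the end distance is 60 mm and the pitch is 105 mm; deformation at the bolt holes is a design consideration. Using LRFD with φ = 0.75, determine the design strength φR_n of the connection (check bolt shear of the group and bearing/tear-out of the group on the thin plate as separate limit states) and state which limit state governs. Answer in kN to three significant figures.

Bolt shear: A_b = π·27²/4 = 572.6 mm²; R_n = 469 × 572.6 × 6 × 1 / 1000 = 1611 kN → 0.75 × 1611 = 1210 kN.
Bearing (1.2 l_c t F_u ≤ 2.4 d t F_u): upper limit = 2.4·27·14·400 / 1000 = 362.9 kN.
  Edge l_c = 60 − 30/2 = 45 → r_n = 302.4 kN; interior l_c = 105 − 30 = 75 → r_n = 362.9 kN.
  R_n,bearing = 2·302.4 + 4·362.9 = 2056 kN → 0.75 × 2056 = 1540 kN.
Bolt shear governs: 1210 kN.

1210 kN (bolt shear governs)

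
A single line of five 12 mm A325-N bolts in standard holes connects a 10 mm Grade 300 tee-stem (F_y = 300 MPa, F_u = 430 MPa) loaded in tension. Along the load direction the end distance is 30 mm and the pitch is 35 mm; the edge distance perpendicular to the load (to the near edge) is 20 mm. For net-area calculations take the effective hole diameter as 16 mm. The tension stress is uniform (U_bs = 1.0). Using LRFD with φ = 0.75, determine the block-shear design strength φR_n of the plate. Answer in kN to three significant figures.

228 kN

Shear plane L_v = 30 + 4·35 = 170 mm; A_gv = 170 × 10 = 1700 mm².
A_nv = (170 − 4.5·16) × 10 = 980 mm².
A_nt = (20 − 0.5·16) × 10 = 120 mm².
0.6 F_u A_nv = 252.8 kN; 0.6 F_y A_gv = 306 kN → shear rupture governs the shear term.
R_n = 252.8 + 1.0 × 430 × 120 / 1000 = 304.4 kN.
Design strength φR_n = 0.75 × 304.4 = 228 kN.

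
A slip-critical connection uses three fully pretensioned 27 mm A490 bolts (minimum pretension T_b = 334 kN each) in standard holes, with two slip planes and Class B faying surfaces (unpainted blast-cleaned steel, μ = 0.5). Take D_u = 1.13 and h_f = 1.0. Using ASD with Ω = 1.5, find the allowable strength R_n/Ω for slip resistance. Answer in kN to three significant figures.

R_n = μ · D_u · h_f · T_b · n_s · n_b = 0.5 × 1.13 × 1.0 × 334 × 2 × 3 = 1132 kN.
Allowable strength R_n/Ω = 1132 / 1.5 = 755 kN.

755 kN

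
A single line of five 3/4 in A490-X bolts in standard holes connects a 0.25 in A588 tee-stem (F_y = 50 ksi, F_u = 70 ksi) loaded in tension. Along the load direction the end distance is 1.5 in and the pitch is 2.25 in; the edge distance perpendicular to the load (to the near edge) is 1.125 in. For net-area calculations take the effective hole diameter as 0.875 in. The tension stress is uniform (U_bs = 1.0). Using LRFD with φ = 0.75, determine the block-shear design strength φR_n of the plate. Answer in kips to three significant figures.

Shear plane L_v = 1.5 + 4·2.25 = 10.5 in; A_gv = 10.5 × 0.25 = 2.625 in².
A_nv = (10.5 − 4.5·0.875) × 0.25 = 1.641 in².
A_nt = (1.125 − 0.5·0.875) × 0.25 = 0.1719 in².
0.6 F_u A_nv = 68.91 kips; 0.6 F_y A_gv = 78.75 kips → shear rupture governs the shear term.
R_n = 68.91 + 1.0 × 70 × 0.1719 = 80.94 kips.
Design strength φR_n = 0.75 × 80.94 = 60.7 kips.

60.7 kips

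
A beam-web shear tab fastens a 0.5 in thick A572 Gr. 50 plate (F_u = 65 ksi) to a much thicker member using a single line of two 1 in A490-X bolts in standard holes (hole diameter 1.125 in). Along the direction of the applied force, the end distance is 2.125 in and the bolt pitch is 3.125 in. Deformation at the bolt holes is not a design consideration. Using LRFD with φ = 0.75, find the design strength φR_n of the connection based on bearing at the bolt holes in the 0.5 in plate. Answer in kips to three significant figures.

Per bolt r_n = 1.5 l_c t F_u ≤ 3.0 d t F_u; upper limit = 3.0 × 1 × 0.5 × 65 = 97.5 kips.
Edge bolt: l_c = 2.125 − 1.125/2 = 1.562 in → 1.5 × 1.562 × 0.5 × 65 = 76.17 → r_n = 76.17 kips.
Interior bolts: l_c = 3.125 − 1.125 = 2 in → 1.5 × 2 × 0.5 × 65 = 97.5 → r_n = 97.5 kips.
R_n = 1 × 76.17 + 1 × 97.5 = 173.7 kips.
Design strength φR_n = 0.75 × 173.7 = 130 kips.

130 kips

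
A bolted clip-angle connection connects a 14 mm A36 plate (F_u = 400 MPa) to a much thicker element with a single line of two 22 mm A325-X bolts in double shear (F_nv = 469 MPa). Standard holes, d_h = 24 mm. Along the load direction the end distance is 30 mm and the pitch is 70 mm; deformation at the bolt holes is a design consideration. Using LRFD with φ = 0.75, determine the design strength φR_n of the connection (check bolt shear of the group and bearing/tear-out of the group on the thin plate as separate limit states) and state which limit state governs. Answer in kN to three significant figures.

Bolt shear: A_b = π·22²/4 = 380.1 mm²; R_n = 469 × 380.1 × 2 × 2 / 1000 = 713.1 kN → 0.75 × 713.1 = 535 kN.
Bearing (1.2 l_c t F_u ≤ 2.4 d t F_u): upper limit = 2.4·22·14·400 / 1000 = 295.7 kN.
  Edge l_c = 30 − 24/2 = 18 → r_n = 121 kN; interior l_c = 70 − 24 = 46 → r_n = 295.7 kN.
  R_n,bearing = 1·121 + 1·295.7 = 416.6 kN → 0.75 × 416.6 = 312 kN.
Bearing governs: 312 kN.

312 kN (bearing governs)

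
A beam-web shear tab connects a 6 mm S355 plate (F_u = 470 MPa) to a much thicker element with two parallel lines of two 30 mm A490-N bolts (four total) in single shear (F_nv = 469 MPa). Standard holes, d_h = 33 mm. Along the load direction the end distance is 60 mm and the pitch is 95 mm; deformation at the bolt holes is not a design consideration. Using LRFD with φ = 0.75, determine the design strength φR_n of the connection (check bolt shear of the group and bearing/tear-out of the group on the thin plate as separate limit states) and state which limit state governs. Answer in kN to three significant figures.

657 kN (bearing governs)

Bolt shear: A_b = π·30²/4 = 706.9 mm²; R_n = 469 × 706.9 × 4 × 1 / 1000 = 1326 kN → 0.75 × 1326 = 995 kN.
Bearing (1.5 l_c t F_u ≤ 3.0 d t F_u): upper limit = 3.0·30·6·470 / 1000 = 253.8 kN.
  Edge l_c = 60 − 33/2 = 43.5 → r_n = 184 kN; interior l_c = 95 − 33 = 62 → r_n = 253.8 kN.
  R_n,bearing = 2·184 + 2·253.8 = 875.6 kN → 0.75 × 875.6 = 657 kN.
Bearing governs: 657 kN.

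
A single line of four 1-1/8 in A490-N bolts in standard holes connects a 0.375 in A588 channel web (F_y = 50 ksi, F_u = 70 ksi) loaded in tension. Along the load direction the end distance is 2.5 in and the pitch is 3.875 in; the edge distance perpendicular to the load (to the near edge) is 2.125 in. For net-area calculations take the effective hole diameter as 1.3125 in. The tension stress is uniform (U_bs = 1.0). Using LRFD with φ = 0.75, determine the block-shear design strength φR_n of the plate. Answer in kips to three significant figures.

Shear plane L_v = 2.5 + 3·3.875 = 14.12 in; A_gv = 14.12 × 0.375 = 5.297 in².
A_nv = (14.12 − 3.5·1.3125) × 0.375 = 3.574 in².
A_nt = (2.125 − 0.5·1.3125) × 0.375 = 0.5508 in².
0.6 F_u A_nv = 150.1 kips; 0.6 F_y A_gv = 158.9 kips → shear rupture governs the shear term.
R_n = 150.1 + 1.0 × 70 × 0.5508 = 188.7 kips.
Design strength φR_n = 0.75 × 188.7 = 142 kips.

142 kips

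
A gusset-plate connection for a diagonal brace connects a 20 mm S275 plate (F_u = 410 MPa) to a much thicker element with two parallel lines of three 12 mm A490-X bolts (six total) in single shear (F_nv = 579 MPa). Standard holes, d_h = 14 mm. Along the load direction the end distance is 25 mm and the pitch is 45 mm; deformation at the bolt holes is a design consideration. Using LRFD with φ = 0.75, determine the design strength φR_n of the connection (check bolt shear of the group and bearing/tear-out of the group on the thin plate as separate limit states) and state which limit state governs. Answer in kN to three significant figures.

295 kN (bolt shear governs)

Bolt shear: A_b = π·12²/4 = 113.1 mm²; R_n = 579 × 113.1 × 6 × 1 / 1000 = 392.9 kN → 0.75 × 392.9 = 295 kN.
Bearing (1.2 l_c t F_u ≤ 2.4 d t F_u): upper limit = 2.4·12·20·410 / 1000 = 236.2 kN.
  Edge l_c = 25 − 14/2 = 18 → r_n = 177.1 kN; interior l_c = 45 − 14 = 31 → r_n = 236.2 kN.
  R_n,bearing = 2·177.1 + 4·236.2 = 1299 kN → 0.75 × 1299 = 974 kN.
Bolt shear governs: 295 kN.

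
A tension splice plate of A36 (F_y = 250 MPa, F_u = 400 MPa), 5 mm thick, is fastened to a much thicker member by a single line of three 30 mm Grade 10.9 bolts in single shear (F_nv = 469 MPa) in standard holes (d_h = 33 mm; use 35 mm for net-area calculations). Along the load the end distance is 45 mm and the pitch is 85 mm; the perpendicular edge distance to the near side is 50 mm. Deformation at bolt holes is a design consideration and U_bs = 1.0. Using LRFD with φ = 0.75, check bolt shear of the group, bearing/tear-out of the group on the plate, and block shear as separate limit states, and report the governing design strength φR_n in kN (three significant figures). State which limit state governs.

Bolt shear: A_b = π·30²/4 = 706.9 mm²; R_n = 469 × 706.9 × 3 × 1 / 1000 = 994.5 kN → 0.75 × 994.5 = 746 kN.
Bearing: edge l_c = 28.5, r_n = 68.4 kN; interior l_c = 52, r_n = 124.8 kN; R_n = 68.4 + 2·124.8 = 318 kN → 238 kN.
Block shear: A_gv = 1075, A_nv = 637.5, A_nt = 162.5 mm²; R_n = min(0.6F_uA_nv, 0.6F_yA_gv) + U_bs·F_u·A_nt = 218 kN → 164 kN.
Block shear governs: 164 kN.

164 kN (block shear governs)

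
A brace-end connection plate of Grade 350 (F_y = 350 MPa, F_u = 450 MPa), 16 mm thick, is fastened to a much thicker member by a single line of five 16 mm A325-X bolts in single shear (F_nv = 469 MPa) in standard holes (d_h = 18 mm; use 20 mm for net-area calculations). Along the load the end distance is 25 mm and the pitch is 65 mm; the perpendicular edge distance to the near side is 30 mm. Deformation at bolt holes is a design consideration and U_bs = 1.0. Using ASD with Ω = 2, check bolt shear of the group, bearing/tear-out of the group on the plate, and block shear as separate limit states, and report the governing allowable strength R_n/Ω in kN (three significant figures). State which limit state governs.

Bolt shear: A_b = π·16²/4 = 201.1 mm²; R_n = 469 × 201.1 × 5 × 1 / 1000 = 471.5 kN → 471.5 / 2 = 236 kN.
Bearing: edge l_c = 16, r_n = 138.2 kN; interior l_c = 47, r_n = 276.5 kN; R_n = 138.2 + 4·276.5 = 1244 kN → 622 kN.
Block shear: A_gv = 4560, A_nv = 3120, A_nt = 320 mm²; R_n = min(0.6F_uA_nv, 0.6F_yA_gv) + U_bs·F_u·A_nt = 986.4 kN → 493 kN.
Bolt shear governs: 236 kN.

236 kN (bolt shear governs)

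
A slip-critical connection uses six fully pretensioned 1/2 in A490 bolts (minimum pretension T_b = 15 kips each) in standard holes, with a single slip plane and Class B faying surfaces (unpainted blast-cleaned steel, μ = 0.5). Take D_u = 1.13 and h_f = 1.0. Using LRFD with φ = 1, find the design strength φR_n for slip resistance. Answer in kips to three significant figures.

R_n = μ · D_u · h_f · T_b · n_s · n_b = 0.5 × 1.13 × 1.0 × 15 × 1 × 6 = 50.85 kips.
Design strength φR_n = 1 × 50.85 = 50.8 kips.

50.8 kips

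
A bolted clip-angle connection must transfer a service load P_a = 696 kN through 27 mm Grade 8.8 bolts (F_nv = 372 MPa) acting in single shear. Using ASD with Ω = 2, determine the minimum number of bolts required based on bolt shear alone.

7 bolts

A_b = π·27²/4 = 572.6 mm².
Per-bolt allowable strength R_n/Ω = 372 × 572.6 × 1 / 1000 / 2 = 106.5 kN.
n ≥ 696 / 106.5 = 6.536 → use 7 bolts.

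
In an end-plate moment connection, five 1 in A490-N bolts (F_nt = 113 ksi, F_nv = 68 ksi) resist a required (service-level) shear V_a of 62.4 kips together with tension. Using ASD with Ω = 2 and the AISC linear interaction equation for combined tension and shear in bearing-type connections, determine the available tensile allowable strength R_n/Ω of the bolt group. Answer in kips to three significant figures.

185 kips

A_b = π·1²/4 = 0.7854 in²; f_rv = 62.4 / (5 × 0.7854) = 15.89 ksi.
F'_nt = 1.3 F_nt − (Ω F_nt / F_nv) f_rv = 1.3·113 − (2·113/68)·15.89 = 94.09 ksi, capped at F_nt → F'_nt = 94.09 ksi.
R_n = F'_nt · A_b · n = 94.09 × 0.7854 × 5 = 369.5 kips.
Allowable strength R_n/Ω = 369.5 / 2 = 185 kips.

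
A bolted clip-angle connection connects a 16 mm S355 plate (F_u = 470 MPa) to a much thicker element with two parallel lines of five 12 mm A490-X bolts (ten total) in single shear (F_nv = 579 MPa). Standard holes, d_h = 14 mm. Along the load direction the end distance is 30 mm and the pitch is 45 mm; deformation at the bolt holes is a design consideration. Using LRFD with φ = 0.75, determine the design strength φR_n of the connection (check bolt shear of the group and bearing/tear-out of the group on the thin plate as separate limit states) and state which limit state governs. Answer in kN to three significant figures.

Bolt shear: A_b = π·12²/4 = 113.1 mm²; R_n = 579 × 113.1 × 10 × 1 / 1000 = 654.8 kN → 0.75 × 654.8 = 491 kN.
Bearing (1.2 l_c t F_u ≤ 2.4 d t F_u): upper limit = 2.4·12·16·470 / 1000 = 216.6 kN.
  Edge l_c = 30 − 14/2 = 23 → r_n = 207.6 kN; interior l_c = 45 − 14 = 31 → r_n = 216.6 kN.
  R_n,bearing = 2·207.6 + 8·216.6 = 2148 kN → 0.75 × 2148 = 1610 kN.
Bolt shear governs: 491 kN.

491 kN (bolt shear governs)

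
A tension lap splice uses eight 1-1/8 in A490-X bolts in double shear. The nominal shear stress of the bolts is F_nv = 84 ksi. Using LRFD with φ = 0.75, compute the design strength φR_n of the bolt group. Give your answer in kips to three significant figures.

1000 kips

A_b = π × 1.125² / 4 = 0.994 in².
R_n = F_nv · A_b · n · n_s = 84 × 0.994 × 8 × 2 = 1336 kips.
Design strength φR_n = 0.75 × 1336 = 1000 kips.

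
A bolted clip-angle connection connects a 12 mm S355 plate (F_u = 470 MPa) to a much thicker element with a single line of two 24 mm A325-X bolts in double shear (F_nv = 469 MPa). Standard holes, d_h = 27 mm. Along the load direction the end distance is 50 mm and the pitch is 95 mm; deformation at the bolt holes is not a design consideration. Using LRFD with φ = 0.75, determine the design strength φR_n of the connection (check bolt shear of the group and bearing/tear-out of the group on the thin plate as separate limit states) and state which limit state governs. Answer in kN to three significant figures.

536 kN (bearing governs)

Bolt shear: A_b = π·24²/4 = 452.4 mm²; R_n = 469 × 452.4 × 2 × 2 / 1000 = 848.7 kN → 0.75 × 848.7 = 637 kN.
Bearing (1.5 l_c t F_u ≤ 3.0 d t F_u): upper limit = 3.0·24·12·470 / 1000 = 406.1 kN.
  Edge l_c = 50 − 27/2 = 36.5 → r_n = 308.8 kN; interior l_c = 95 − 27 = 68 → r_n = 406.1 kN.
  R_n,bearing = 1·308.8 + 1·406.1 = 714.9 kN → 0.75 × 714.9 = 536 kN.
Bearing governs: 536 kN.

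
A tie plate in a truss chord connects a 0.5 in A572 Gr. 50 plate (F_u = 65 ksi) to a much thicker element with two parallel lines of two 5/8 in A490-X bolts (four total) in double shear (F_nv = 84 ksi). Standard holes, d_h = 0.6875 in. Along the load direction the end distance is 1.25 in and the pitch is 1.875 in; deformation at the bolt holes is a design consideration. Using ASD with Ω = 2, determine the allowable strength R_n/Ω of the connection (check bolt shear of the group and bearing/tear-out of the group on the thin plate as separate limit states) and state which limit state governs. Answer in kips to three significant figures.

81.7 kips (bearing governs)

Bolt shear: A_b = π·0.625²/4 = 0.3068 in²; R_n = 84 × 0.3068 × 4 × 2 = 206.2 kips → 206.2 / 2 = 103 kips.
Bearing (1.2 l_c t F_u ≤ 2.4 d t F_u): upper limit = 2.4·0.625·0.5·65 = 48.75 kips.
  Edge l_c = 1.25 − 0.6875/2 = 0.9062 → r_n = 35.34 kips; interior l_c = 1.875 − 0.6875 = 1.188 → r_n = 46.31 kips.
  R_n,bearing = 2·35.34 + 2·46.31 = 163.3 kips → 163.3 / 2 = 81.7 kips.
Bearing governs: 81.7 kips.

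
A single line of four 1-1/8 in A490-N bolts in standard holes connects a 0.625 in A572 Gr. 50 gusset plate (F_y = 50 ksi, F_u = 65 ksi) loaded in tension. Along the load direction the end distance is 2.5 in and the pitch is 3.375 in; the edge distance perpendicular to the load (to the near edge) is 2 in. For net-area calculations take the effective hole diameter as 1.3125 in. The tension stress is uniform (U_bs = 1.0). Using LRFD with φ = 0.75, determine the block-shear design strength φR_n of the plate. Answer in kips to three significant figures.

Shear plane L_v = 2.5 + 3·3.375 = 12.62 in; A_gv = 12.62 × 0.625 = 7.891 in².
A_nv = (12.62 − 3.5·1.3125) × 0.625 = 5.02 in².
A_nt = (2 − 0.5·1.3125) × 0.625 = 0.8398 in².
0.6 F_u A_nv = 195.8 kips; 0.6 F_y A_gv = 236.7 kips → shear rupture governs the shear term.
R_n = 195.8 + 1.0 × 65 × 0.8398 = 250.4 kips.
Design strength φR_n = 0.75 × 250.4 = 188 kips.

188 kips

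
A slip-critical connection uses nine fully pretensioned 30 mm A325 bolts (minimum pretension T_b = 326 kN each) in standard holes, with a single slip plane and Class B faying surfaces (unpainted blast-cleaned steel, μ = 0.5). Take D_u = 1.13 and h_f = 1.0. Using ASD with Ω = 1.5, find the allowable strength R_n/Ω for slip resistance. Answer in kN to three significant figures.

1110 kN

R_n = μ · D_u · h_f · T_b · n_s · n_b = 0.5 × 1.13 × 1.0 × 326 × 1 × 9 = 1658 kN.
Allowable strength R_n/Ω = 1658 / 1.5 = 1110 kN.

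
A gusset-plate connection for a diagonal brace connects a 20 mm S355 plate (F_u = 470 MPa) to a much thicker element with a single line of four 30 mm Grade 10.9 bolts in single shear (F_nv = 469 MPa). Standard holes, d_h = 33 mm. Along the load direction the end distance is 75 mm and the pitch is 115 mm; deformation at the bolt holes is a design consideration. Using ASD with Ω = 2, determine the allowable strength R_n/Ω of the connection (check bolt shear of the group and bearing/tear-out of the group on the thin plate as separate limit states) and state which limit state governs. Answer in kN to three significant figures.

Bolt shear: A_b = π·30²/4 = 706.9 mm²; R_n = 469 × 706.9 × 4 × 1 / 1000 = 1326 kN → 1326 / 2 = 663 kN.
Bearing (1.2 l_c t F_u ≤ 2.4 d t F_u): upper limit = 2.4·30·20·470 / 1000 = 676.8 kN.
  Edge l_c = 75 − 33/2 = 58.5 → r_n = 659.9 kN; interior l_c = 115 − 33 = 82 → r_n = 676.8 kN.
  R_n,bearing = 1·659.9 + 3·676.8 = 2690 kN → 2690 / 2 = 1350 kN.
Bolt shear governs: 663 kN.

663 kN (bolt shear governs)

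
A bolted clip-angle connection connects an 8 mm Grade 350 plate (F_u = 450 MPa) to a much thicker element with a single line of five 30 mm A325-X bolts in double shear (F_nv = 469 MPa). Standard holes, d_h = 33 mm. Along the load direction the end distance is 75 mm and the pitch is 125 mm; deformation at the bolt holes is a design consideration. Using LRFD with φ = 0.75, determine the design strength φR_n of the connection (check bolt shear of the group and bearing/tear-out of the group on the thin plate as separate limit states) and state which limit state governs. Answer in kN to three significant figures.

Bolt shear: A_b = π·30²/4 = 706.9 mm²; R_n = 469 × 706.9 × 5 × 2 / 1000 = 3315 kN → 0.75 × 3315 = 2490 kN.
Bearing (1.2 l_c t F_u ≤ 2.4 d t F_u): upper limit = 2.4·30·8·450 / 1000 = 259.2 kN.
  Edge l_c = 75 − 33/2 = 58.5 → r_n = 252.7 kN; interior l_c = 125 − 33 = 92 → r_n = 259.2 kN.
  R_n,bearing = 1·252.7 + 4·259.2 = 1290 kN → 0.75 × 1290 = 967 kN.
Bearing governs: 967 kN.

967 kN (bearing governs)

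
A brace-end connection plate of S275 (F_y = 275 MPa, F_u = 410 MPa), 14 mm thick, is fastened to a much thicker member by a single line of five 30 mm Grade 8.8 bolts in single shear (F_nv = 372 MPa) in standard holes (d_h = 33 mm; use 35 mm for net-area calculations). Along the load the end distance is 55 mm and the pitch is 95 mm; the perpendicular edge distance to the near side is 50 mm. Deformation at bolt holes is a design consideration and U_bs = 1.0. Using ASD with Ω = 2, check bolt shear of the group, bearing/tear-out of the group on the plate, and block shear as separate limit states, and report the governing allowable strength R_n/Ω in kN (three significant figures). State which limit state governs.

Bolt shear: A_b = π·30²/4 = 706.9 mm²; R_n = 372 × 706.9 × 5 × 1 / 1000 = 1315 kN → 1315 / 2 = 657 kN.
Bearing: edge l_c = 38.5, r_n = 265.2 kN; interior l_c = 62, r_n = 413.3 kN; R_n = 265.2 + 4·413.3 = 1918 kN → 959 kN.
Block shear: A_gv = 6090, A_nv = 3885, A_nt = 455 mm²; R_n = min(0.6F_uA_nv, 0.6F_yA_gv) + U_bs·F_u·A_nt = 1142 kN → 571 kN.
Block shear governs: 571 kN.

571 kN (block shear governs)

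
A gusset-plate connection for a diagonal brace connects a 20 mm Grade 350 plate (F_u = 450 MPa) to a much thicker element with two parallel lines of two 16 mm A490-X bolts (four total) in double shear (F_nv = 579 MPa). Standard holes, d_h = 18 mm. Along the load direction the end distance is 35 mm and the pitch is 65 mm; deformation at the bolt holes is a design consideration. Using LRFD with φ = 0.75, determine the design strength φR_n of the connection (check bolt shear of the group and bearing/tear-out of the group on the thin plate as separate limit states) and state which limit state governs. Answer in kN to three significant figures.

698 kN (bolt shear governs)

Bolt shear: A_b = π·16²/4 = 201.1 mm²; R_n = 579 × 201.1 × 4 × 2 / 1000 = 931.3 kN → 0.75 × 931.3 = 698 kN.
Bearing (1.2 l_c t F_u ≤ 2.4 d t F_u): upper limit = 2.4·16·20·450 / 1000 = 345.6 kN.
  Edge l_c = 35 − 18/2 = 26 → r_n = 280.8 kN; interior l_c = 65 − 18 = 47 → r_n = 345.6 kN.
  R_n,bearing = 2·280.8 + 2·345.6 = 1253 kN → 0.75 × 1253 = 940 kN.
Bolt shear governs: 698 kN.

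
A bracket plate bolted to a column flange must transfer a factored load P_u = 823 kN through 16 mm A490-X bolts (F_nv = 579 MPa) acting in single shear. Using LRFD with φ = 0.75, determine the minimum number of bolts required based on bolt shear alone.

A_b = π·16²/4 = 201.1 mm².
Per-bolt design strength φR_n = 0.75 × 579 × 201.1 × 1 / 1000 = 87.31 kN.
n ≥ 823 / 87.31 = 9.426 → use 10 bolts.

10 bolts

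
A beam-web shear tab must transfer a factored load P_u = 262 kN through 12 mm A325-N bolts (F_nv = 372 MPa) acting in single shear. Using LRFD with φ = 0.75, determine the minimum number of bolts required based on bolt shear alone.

9 bolts

A_b = π·12²/4 = 113.1 mm².
Per-bolt design strength φR_n = 0.75 × 372 × 113.1 × 1 / 1000 = 31.55 kN.
n ≥ 262 / 31.55 = 8.303 → use 9 bolts.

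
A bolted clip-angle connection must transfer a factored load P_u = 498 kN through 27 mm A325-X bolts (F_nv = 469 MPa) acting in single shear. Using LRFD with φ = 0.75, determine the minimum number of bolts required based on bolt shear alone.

A_b = π·27²/4 = 572.6 mm².
Per-bolt design strength φR_n = 0.75 × 469 × 572.6 × 1 / 1000 = 201.4 kN.
n ≥ 498 / 201.4 = 2.473 → use 3 bolts.

3 bolts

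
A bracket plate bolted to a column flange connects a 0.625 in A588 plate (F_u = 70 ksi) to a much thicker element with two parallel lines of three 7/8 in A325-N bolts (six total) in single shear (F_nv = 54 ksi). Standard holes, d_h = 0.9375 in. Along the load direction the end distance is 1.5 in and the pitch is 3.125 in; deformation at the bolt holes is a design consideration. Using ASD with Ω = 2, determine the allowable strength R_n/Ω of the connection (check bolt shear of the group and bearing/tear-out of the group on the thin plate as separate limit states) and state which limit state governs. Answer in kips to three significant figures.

Bolt shear: A_b = π·0.875²/4 = 0.6013 in²; R_n = 54 × 0.6013 × 6 × 1 = 194.8 kips → 194.8 / 2 = 97.4 kips.
Bearing (1.2 l_c t F_u ≤ 2.4 d t F_u): upper limit = 2.4·0.875·0.625·70 = 91.88 kips.
  Edge l_c = 1.5 − 0.9375/2 = 1.031 → r_n = 54.14 kips; interior l_c = 3.125 − 0.9375 = 2.188 → r_n = 91.88 kips.
  R_n,bearing = 2·54.14 + 4·91.88 = 475.8 kips → 475.8 / 2 = 238 kips.
Bolt shear governs: 97.4 kips.

97.4 kips (bolt shear governs)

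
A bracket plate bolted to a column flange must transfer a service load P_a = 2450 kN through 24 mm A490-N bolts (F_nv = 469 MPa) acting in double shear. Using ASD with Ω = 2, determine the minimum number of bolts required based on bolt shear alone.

A_b = π·24²/4 = 452.4 mm².
Per-bolt allowable strength R_n/Ω = 469 × 452.4 × 2 / 1000 / 2 = 212.2 kN.
n ≥ 2450 / 212.2 = 11.55 → use 12 bolts.

12 bolts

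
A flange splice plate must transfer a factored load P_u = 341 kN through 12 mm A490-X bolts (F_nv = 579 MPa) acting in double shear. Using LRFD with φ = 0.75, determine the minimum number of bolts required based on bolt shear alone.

4 bolts

A_b = π·12²/4 = 113.1 mm².
Per-bolt design strength φR_n = 0.75 × 579 × 113.1 × 2 / 1000 = 98.23 kN.
n ≥ 341 / 98.23 = 3.472 → use 4 bolts.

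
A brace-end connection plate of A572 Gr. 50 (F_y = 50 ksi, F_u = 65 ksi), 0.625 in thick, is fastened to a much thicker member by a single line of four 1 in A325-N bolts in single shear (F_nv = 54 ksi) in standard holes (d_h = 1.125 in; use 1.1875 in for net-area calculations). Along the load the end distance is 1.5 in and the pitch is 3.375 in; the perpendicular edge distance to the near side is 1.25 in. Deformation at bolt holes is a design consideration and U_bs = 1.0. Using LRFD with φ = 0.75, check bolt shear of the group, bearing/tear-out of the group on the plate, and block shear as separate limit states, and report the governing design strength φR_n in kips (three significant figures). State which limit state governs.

127 kips (bolt shear governs)

Bolt shear: A_b = π·1²/4 = 0.7854 in²; R_n = 54 × 0.7854 × 4 × 1 = 169.6 kips → 0.75 × 169.6 = 127 kips.
Bearing: edge l_c = 0.9375, r_n = 45.7 kips; interior l_c = 2.25, r_n = 97.5 kips; R_n = 45.7 + 3·97.5 = 338.2 kips → 254 kips.
Block shear: A_gv = 7.266, A_nv = 4.668, A_nt = 0.4102 in²; R_n = min(0.6F_uA_nv, 0.6F_yA_gv) + U_bs·F_u·A_nt = 208.7 kips → 157 kips.
Bolt shear governs: 127 kips.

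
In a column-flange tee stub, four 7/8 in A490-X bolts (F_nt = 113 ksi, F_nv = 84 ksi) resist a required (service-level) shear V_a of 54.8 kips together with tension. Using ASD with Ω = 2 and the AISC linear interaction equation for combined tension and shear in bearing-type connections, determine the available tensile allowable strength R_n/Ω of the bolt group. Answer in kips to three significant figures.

A_b = π·0.875²/4 = 0.6013 in²; f_rv = 54.8 / (4 × 0.6013) = 22.78 ksi.
F'_nt = 1.3 F_nt − (Ω F_nt / F_nv) f_rv = 1.3·113 − (2·113/84)·22.78 = 85.6 ksi, capped at F_nt → F'_nt = 85.6 ksi.
R_n = F'_nt · A_b · n = 85.6 × 0.6013 × 4 = 205.9 kips.
Allowable strength R_n/Ω = 205.9 / 2 = 103 kips.

103 kips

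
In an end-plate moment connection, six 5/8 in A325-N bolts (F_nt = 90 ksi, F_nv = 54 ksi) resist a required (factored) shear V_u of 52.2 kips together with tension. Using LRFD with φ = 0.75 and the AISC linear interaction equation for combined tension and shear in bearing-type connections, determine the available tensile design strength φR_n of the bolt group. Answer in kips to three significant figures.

74.5 kips

A_b = π·0.625²/4 = 0.3068 in²; f_rv = 52.2 / (6 × 0.3068) = 28.36 ksi.
F'_nt = 1.3 F_nt − (F_nt / φF_nv) f_rv = 1.3·90 − (90/(0.75·54))·28.36 = 53.98 ksi, capped at F_nt → F'_nt = 53.98 ksi.
R_n = F'_nt · A_b · n = 53.98 × 0.3068 × 6 = 99.37 kips.
Design strength φR_n = 0.75 × 99.37 = 74.5 kips.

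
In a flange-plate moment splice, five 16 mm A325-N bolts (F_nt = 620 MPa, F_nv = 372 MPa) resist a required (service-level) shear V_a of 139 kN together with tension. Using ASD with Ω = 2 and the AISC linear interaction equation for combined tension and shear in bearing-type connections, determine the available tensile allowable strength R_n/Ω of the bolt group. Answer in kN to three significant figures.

A_b = π·16²/4 = 201.1 mm²; f_rv = 139 × 1000 / (5 × 201.1) = 138.3 MPa.
F'_nt = 1.3 F_nt − (Ω F_nt / F_nv) f_rv = 1.3·620 − (2·620/372)·138.3 = 345.1 MPa, capped at F_nt → F'_nt = 345.1 MPa.
R_n = F'_nt · A_b · n = 345.1 × 201.1 × 5 / 1000 = 346.9 kN.
Allowable strength R_n/Ω = 346.9 / 2 = 173 kN.

173 kN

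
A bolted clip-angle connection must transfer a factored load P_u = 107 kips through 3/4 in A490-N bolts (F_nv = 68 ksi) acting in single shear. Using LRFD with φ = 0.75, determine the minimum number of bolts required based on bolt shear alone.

5 bolts

A_b = π·0.75²/4 = 0.4418 in².
Per-bolt design strength φR_n = 0.75 × 68 × 0.4418 × 1 = 22.53 kips.
n ≥ 107 / 22.53 = 4.749 → use 5 bolts.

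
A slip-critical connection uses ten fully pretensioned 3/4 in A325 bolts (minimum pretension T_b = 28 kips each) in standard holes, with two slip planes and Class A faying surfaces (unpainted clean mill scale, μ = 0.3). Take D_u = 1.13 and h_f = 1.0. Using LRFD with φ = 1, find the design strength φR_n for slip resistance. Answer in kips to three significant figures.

190 kips

R_n = μ · D_u · h_f · T_b · n_s · n_b = 0.3 × 1.13 × 1.0 × 28 × 2 × 10 = 189.8 kips.
Design strength φR_n = 1 × 189.8 = 190 kips.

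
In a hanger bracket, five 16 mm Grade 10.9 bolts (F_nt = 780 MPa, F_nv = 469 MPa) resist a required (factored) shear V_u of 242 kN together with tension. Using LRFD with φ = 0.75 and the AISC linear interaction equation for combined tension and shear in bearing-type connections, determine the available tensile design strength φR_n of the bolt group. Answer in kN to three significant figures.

A_b = π·16²/4 = 201.1 mm²; f_rv = 242 × 1000 / (5 × 201.1) = 240.7 MPa.
F'_nt = 1.3 F_nt − (F_nt / φF_nv) f_rv = 1.3·780 − (780/(0.75·469))·240.7 = 480.2 MPa, capped at F_nt → F'_nt = 480.2 MPa.
R_n = F'_nt · A_b · n = 480.2 × 201.1 × 5 / 1000 = 482.8 kN.
Design strength φR_n = 0.75 × 482.8 = 362 kN.

362 kN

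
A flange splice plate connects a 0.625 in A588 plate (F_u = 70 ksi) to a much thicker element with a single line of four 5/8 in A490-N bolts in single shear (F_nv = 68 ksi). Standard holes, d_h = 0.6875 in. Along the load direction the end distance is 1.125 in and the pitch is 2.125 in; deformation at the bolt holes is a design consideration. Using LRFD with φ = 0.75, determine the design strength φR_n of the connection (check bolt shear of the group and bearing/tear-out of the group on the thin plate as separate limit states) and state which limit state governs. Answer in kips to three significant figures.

Bolt shear: A_b = π·0.625²/4 = 0.3068 in²; R_n = 68 × 0.3068 × 4 × 1 = 83.45 kips → 0.75 × 83.45 = 62.6 kips.
Bearing (1.2 l_c t F_u ≤ 2.4 d t F_u): upper limit = 2.4·0.625·0.625·70 = 65.62 kips.
  Edge l_c = 1.125 − 0.6875/2 = 0.7812 → r_n = 41.02 kips; interior l_c = 2.125 − 0.6875 = 1.438 → r_n = 65.62 kips.
  R_n,bearing = 1·41.02 + 3·65.62 = 237.9 kips → 0.75 × 237.9 = 178 kips.
Bolt shear governs: 62.6 kips.

62.6 kips (bolt shear governs)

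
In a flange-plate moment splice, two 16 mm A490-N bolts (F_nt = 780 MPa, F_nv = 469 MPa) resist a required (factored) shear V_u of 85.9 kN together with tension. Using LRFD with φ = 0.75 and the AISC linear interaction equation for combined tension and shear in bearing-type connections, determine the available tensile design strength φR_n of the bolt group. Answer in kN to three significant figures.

A_b = π·16²/4 = 201.1 mm²; f_rv = 85.9 × 1000 / (2 × 201.1) = 213.6 MPa.
F'_nt = 1.3 F_nt − (F_nt / φF_nv) f_rv = 1.3·780 − (780/(0.75·469))·213.6 = 540.3 MPa, capped at F_nt → F'_nt = 540.3 MPa.
R_n = F'_nt · A_b · n = 540.3 × 201.1 × 2 / 1000 = 217.3 kN.
Design strength φR_n = 0.75 × 217.3 = 163 kN.

163 kN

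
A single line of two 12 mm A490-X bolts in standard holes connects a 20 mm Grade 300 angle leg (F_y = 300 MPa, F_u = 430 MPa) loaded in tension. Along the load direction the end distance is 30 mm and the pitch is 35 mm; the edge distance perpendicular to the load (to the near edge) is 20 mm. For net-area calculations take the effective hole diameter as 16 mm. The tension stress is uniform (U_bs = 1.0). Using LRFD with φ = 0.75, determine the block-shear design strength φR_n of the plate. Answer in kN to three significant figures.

Shear plane L_v = 30 + 1·35 = 65 mm; A_gv = 65 × 20 = 1300 mm².
A_nv = (65 − 1.5·16) × 20 = 820 mm².
A_nt = (20 − 0.5·16) × 20 = 240 mm².
0.6 F_u A_nv = 211.6 kN; 0.6 F_y A_gv = 234 kN → shear rupture governs the shear term.
R_n = 211.6 + 1.0 × 430 × 240 / 1000 = 314.8 kN.
Design strength φR_n = 0.75 × 314.8 = 236 kN.

236 kN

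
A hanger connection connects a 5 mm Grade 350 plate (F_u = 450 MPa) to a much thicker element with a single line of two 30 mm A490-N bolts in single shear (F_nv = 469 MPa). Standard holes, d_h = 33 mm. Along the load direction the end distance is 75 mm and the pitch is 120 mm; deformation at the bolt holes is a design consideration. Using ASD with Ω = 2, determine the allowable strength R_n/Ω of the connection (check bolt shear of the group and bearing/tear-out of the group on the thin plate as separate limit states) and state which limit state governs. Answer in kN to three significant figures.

160 kN (bearing governs)

Bolt shear: A_b = π·30²/4 = 706.9 mm²; R_n = 469 × 706.9 × 2 × 1 / 1000 = 663 kN → 663 / 2 = 332 kN.
Bearing (1.2 l_c t F_u ≤ 2.4 d t F_u): upper limit = 2.4·30·5·450 / 1000 = 162 kN.
  Edge l_c = 75 − 33/2 = 58.5 → r_n = 158 kN; interior l_c = 120 − 33 = 87 → r_n = 162 kN.
  R_n,bearing = 1·158 + 1·162 = 320 kN → 320 / 2 = 160 kN.
Bearing governs: 160 kN.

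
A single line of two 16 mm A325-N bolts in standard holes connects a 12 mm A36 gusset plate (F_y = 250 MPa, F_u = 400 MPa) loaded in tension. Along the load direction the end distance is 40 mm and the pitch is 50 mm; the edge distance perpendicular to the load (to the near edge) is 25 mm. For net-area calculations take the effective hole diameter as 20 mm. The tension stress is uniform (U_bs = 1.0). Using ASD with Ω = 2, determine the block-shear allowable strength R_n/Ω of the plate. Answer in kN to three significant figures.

Shear plane L_v = 40 + 1·50 = 90 mm; A_gv = 90 × 12 = 1080 mm².
A_nv = (90 − 1.5·20) × 12 = 720 mm².
A_nt = (25 − 0.5·20) × 12 = 180 mm².
0.6 F_u A_nv = 172.8 kN; 0.6 F_y A_gv = 162 kN → shear yielding governs the shear term.
R_n = 162 + 1.0 × 400 × 180 / 1000 = 234 kN.
Allowable strength R_n/Ω = 234 / 2 = 117 kN.

117 kN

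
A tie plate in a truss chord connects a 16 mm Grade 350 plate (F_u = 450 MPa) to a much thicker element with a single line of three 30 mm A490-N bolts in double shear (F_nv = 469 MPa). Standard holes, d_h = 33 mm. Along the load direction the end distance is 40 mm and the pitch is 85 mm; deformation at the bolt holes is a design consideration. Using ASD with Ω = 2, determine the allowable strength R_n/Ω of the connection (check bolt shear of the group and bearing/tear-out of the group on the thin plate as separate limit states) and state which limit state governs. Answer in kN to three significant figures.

Bolt shear: A_b = π·30²/4 = 706.9 mm²; R_n = 469 × 706.9 × 3 × 2 / 1000 = 1989 kN → 1989 / 2 = 995 kN.
Bearing (1.2 l_c t F_u ≤ 2.4 d t F_u): upper limit = 2.4·30·16·450 / 1000 = 518.4 kN.
  Edge l_c = 40 − 33/2 = 23.5 → r_n = 203 kN; interior l_c = 85 − 33 = 52 → r_n = 449.3 kN.
  R_n,bearing = 1·203 + 2·449.3 = 1102 kN → 1102 / 2 = 551 kN.
Bearing governs: 551 kN.

551 kN (bearing governs)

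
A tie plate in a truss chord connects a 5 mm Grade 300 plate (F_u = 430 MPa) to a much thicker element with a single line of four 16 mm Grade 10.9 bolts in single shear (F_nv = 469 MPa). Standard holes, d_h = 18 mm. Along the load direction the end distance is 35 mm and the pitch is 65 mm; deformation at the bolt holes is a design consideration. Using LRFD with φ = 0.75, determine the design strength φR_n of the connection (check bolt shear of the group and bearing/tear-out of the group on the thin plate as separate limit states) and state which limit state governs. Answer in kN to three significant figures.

236 kN (bearing governs)

Bolt shear: A_b = π·16²/4 = 201.1 mm²; R_n = 469 × 201.1 × 4 × 1 / 1000 = 377.2 kN → 0.75 × 377.2 = 283 kN.
Bearing (1.2 l_c t F_u ≤ 2.4 d t F_u): upper limit = 2.4·16·5·430 / 1000 = 82.56 kN.
  Edge l_c = 35 − 18/2 = 26 → r_n = 67.08 kN; interior l_c = 65 − 18 = 47 → r_n = 82.56 kN.
  R_n,bearing = 1·67.08 + 3·82.56 = 314.8 kN → 0.75 × 314.8 = 236 kN.
Bearing governs: 236 kN.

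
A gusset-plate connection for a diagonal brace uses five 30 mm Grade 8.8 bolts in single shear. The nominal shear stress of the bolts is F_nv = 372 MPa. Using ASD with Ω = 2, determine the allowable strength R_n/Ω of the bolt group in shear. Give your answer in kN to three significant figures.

A_b = π × 30² / 4 = 706.9 mm².
R_n = F_nv · A_b · n · n_s = 372 × 706.9 × 5 × 1 / 1000 = 1315 kN.
Allowable strength R_n/Ω = 1315 / 2 = 657 kN.

657 kN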